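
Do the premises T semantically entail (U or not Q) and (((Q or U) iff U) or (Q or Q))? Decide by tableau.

No

Initial set: {T T; F ((U or not Q) and (((Q or U) iff U) or (Q or Q)))}.
F ((U or not Q) and (((Q or U) iff U) or (Q or Q))): β-rule — branch into F (U or not Q)  //  F (((Q or U) iff U) or (Q or Q)).
  branch 1 (add F (U or not Q)):
    F (U or not Q): α-rule — add F U, F not Q.
    ○ open, literals {Q=true, T=true, U=false}.
  branch 2 (add F (((Q or U) iff U) or (Q or Q))):
    F (((Q or U) iff U) or (Q or Q)): α-rule — add F ((Q or U) iff U), F (Q or Q).
    F (Q or Q): α-rule — add F Q, F Q.
    F ((Q or U) iff U): β-rule — branch into T (Q or U), F U  //  F (Q or U), T U.
      branch 2.1 (add T (Q or U), F U):
        T (Q or U): β-rule — branch into T Q  //  T U.
          branch 2.1.1 (add T Q):
            × closes — contains both Q and not Q.
          branch 2.1.2 (add T U):
            × closes — contains both U and not U.
      branch 2.2 (add F (Q or U), T U):
        F (Q or U): α-rule — add F Q, F U.
        × closes — contains both U and not U.
3 branches closed, 1 open.
An open branch gives a countermodel: Q=true, T=true, U=false (unmentioned atoms arbitrary); the premises hold there but the conclusion fails.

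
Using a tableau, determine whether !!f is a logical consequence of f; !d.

Initial set: {f; !d; !!!f}.
!!!f: drop double negation, giving !f.
× closes — contains both f and !f.
All 1 branch closes.
Every branch closed, so the premises entail the conclusion.

Yes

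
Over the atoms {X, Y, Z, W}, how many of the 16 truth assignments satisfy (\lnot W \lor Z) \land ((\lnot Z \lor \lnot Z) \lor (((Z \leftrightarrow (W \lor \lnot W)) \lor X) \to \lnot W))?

Initial set: {((\lnot W \lor Z) \land ((\lnot Z \lor \lnot Z) \lor (((Z \leftrightarrow (W \lor \lnot W)) \lor X) \to \lnot W)))}.
((\lnot W \lor Z) \land ((\lnot Z \lor \lnot Z) \lor (((Z \leftrightarrow (W \lor \lnot W)) \lor X) \to \lnot W))): α-rule — add (\lnot W \lor Z), ((\lnot Z \lor \lnot Z) \lor (((Z \leftrightarrow (W \lor \lnot W)) \lor X) \to \lnot W)).
(\lnot W \lor Z): β-rule — branch into \lnot W  //  Z.
  branch 1 (add \lnot W):
    ((\lnot Z \lor \lnot Z) \lor (((Z \leftrightarrow (W \lor \lnot W)) \lor X) \to \lnot W)): β-rule — branch into (\lnot Z \lor \lnot Z)  //  (((Z \leftrightarrow (W \lor \lnot W)) \lor X) \to \lnot W).
      branch 1.1 (add (\lnot Z \lor \lnot Z)):
        (\lnot Z \lor \lnot Z): β-rule — branch into \lnot Z  //  \lnot Z.
          branch 1.1.1 (add \lnot Z):
            ○ open, literals {W=F, Z=F}.
          branch 1.1.2 (add \lnot Z):
            ○ open, literals {W=F, Z=F}.
      branch 1.2 (add (((Z \leftrightarrow (W \lor \lnot W)) \lor X) \to \lnot W)):
        (((Z \leftrightarrow (W \lor \lnot W)) \lor X) \to \lnot W): β-rule — branch into \lnot ((Z \leftrightarrow (W \lor \lnot W)) \lor X)  //  \lnot W.
          branch 1.2.1 (add \lnot ((Z \leftrightarrow (W \lor \lnot W)) \lor X)):
            \lnot ((Z \leftrightarrow (W \lor \lnot W)) \lor X): α-rule — add \lnot (Z \leftrightarrow (W \lor \lnot W)), \lnot X.
            \lnot (Z \leftrightarrow (W \lor \lnot W)): β-rule — branch into Z, \lnot (W \lor \lnot W)  //  \lnot Z, (W \lor \lnot W).
              branch 1.2.1.1 (add Z, \lnot (W \lor \lnot W)):
                \lnot (W \lor \lnot W): α-rule — add \lnot W, \lnot \lnot W.
                × closes — contains both W and \lnot W.
              branch 1.2.1.2 (add \lnot Z, (W \lor \lnot W)):
                (W \lor \lnot W): β-rule — branch into W  //  \lnot W.
                  branch 1.2.1.2.1 (add W):
                    × closes — contains both W and \lnot W.
                  branch 1.2.1.2.2 (add \lnot W):
                    ○ open, literals {W=F, X=F, Z=F}.
          branch 1.2.2 (add \lnot W):
            ○ open, literals {W=F}.
  branch 2 (add Z):
    ((\lnot Z \lor \lnot Z) \lor (((Z \leftrightarrow (W \lor \lnot W)) \lor X) \to \lnot W)): β-rule — branch into (\lnot Z \lor \lnot Z)  //  (((Z \leftrightarrow (W \lor \lnot W)) \lor X) \to \lnot W).
      branch 2.1 (add (\lnot Z \lor \lnot Z)):
        (\lnot Z \lor \lnot Z): β-rule — branch into \lnot Z  //  \lnot Z.
          branch 2.1.1 (add \lnot Z):
            × closes — contains both Z and \lnot Z.
          branch 2.1.2 (add \lnot Z):
            × closes — contains both Z and \lnot Z.
      branch 2.2 (add (((Z \leftrightarrow (W \lor \lnot W)) \lor X) \to \lnot W)):
        (((Z \leftrightarrow (W \lor \lnot W)) \lor X) \to \lnot W): β-rule — branch into \lnot ((Z \leftrightarrow (W \lor \lnot W)) \lor X)  //  \lnot W.
          branch 2.2.1 (add \lnot ((Z \leftrightarrow (W \lor \lnot W)) \lor X)):
            \lnot ((Z \leftrightarrow (W \lor \lnot W)) \lor X): α-rule — add \lnot (Z \leftrightarrow (W \lor \lnot W)), \lnot X.
            \lnot (Z \leftrightarrow (W \lor \lnot W)): β-rule — branch into Z, \lnot (W \lor \lnot W)  //  \lnot Z, (W \lor \lnot W).
              branch 2.2.1.1 (add Z, \lnot (W \lor \lnot W)):
                \lnot (W \lor \lnot W): α-rule — add \lnot W, \lnot \lnot W.
                × closes — contains both W and \lnot W.
              branch 2.2.1.2 (add \lnot Z, (W \lor \lnot W)):
                × closes — contains both Z and \lnot Z.
          branch 2.2.2 (add \lnot W):
            ○ open, literals {W=F, Z=T}.
6 branches closed, 5 open.
Each open branch fixes some atoms; the unmentioned ones are free. Counting distinct full assignments: branch {W=F, Z=F} (X, Y) contributes 4 new; branch {W=F, Z=F} (X, Y) contributes 0 new; branch {W=F, X=F, Z=F} (Y) contributes 0 new; branch {W=F} (X, Y, Z) contributes 4 new; branch {W=F, Z=T} (X, Y) contributes 0 new. Total: 8.

8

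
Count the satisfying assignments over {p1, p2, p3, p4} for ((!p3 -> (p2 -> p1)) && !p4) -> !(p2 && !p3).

Initial set: {(((!p3 -> (p2 -> p1)) && !p4) -> !(p2 && !p3))}.
(((!p3 -> (p2 -> p1)) && !p4) -> !(p2 && !p3)): β-rule — branch into !((!p3 -> (p2 -> p1)) && !p4)  //  !(p2 && !p3).
  branch 1 (add !((!p3 -> (p2 -> p1)) && !p4)):
    !((!p3 -> (p2 -> p1)) && !p4): β-rule — branch into !(!p3 -> (p2 -> p1))  //  !!p4.
      branch 1.1 (add !(!p3 -> (p2 -> p1))):
        !(!p3 -> (p2 -> p1)): α-rule — add !p3, !(p2 -> p1).
        !(p2 -> p1): α-rule — add p2, !p1.
        ○ open, literals {p1=0, p2=1, p3=0}.
      branch 1.2 (add !!p4):
        ○ open, literals {p4=1}.
  branch 2 (add !(p2 && !p3)):
    !(p2 && !p3): β-rule — branch into !p2  //  !!p3.
      branch 2.1 (add !p2):
        ○ open, literals {p2=0}.
      branch 2.2 (add !!p3):
        ○ open, literals {p3=1}.
0 branches closed, 4 open.
Each open branch fixes some atoms; the unmentioned ones are free. Counting distinct full assignments: branch {p1=0, p2=1, p3=0} (p4) contributes 2 new; branch {p4=1} (p1, p2, p3) contributes 7 new; branch {p2=0} (p1, p3, p4) contributes 4 new; branch {p3=1} (p1, p2, p4) contributes 2 new. Total: 15.

15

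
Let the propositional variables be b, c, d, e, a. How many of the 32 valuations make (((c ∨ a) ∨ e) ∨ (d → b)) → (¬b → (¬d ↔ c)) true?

24

Initial set: {((((c ∨ a) ∨ e) ∨ (d → b)) → (¬b → (¬d ↔ c)))}.
((((c ∨ a) ∨ e) ∨ (d → b)) → (¬b → (¬d ↔ c))): β-rule — branch into ¬(((c ∨ a) ∨ e) ∨ (d → b))  //  (¬b → (¬d ↔ c)).
  branch 1 (add ¬(((c ∨ a) ∨ e) ∨ (d → b))):
    ¬(((c ∨ a) ∨ e) ∨ (d → b)): α-rule — add ¬((c ∨ a) ∨ e), ¬(d → b).
    ¬((c ∨ a) ∨ e): α-rule — add ¬(c ∨ a), ¬e.
    ¬(d → b): α-rule — add d, ¬b.
    ¬(c ∨ a): α-rule — add ¬c, ¬a.
    ○ open, literals {a=0, b=0, c=0, d=1, e=0}.
  branch 2 (add (¬b → (¬d ↔ c))):
    (¬b → (¬d ↔ c)): β-rule — branch into ¬¬b  //  (¬d ↔ c).
      branch 2.1 (add ¬¬b):
        ○ open, literals {b=1}.
      branch 2.2 (add (¬d ↔ c)):
        (¬d ↔ c): β-rule — branch into ¬d, c  //  ¬¬d, ¬c.
          branch 2.2.1 (add ¬d, c):
            ○ open, literals {c=1, d=0}.
          branch 2.2.2 (add ¬¬d, ¬c):
            ○ open, literals {c=0, d=1}.
0 branches closed, 4 open.
Each open branch fixes some atoms; the unmentioned ones are free. Counting distinct full assignments: branch {a=0, b=0, c=0, d=1, e=0} (none free) contributes 1 new; branch {b=1} (c, d, e, a) contributes 16 new; branch {c=1, d=0} (b, e, a) contributes 4 new; branch {c=0, d=1} (b, e, a) contributes 3 new. Total: 24.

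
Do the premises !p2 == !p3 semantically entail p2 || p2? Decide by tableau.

Initial set: {(!p2 == !p3); !(p2 || p2)}.
!(p2 || p2): α-rule — add !p2, !p2.
(!p2 == !p3): β-rule — branch into !p2, !p3  //  !!p2, !!p3.
  branch 1 (add !p2, !p3):
    ○ open, literals {p2=false, p3=false}.
  branch 2 (add !!p2, !!p3):
    × closes — contains both p2 and !p2.
1 branch closed, 1 open.
An open branch gives a countermodel: p2=false, p3=false (unmentioned atoms arbitrary); the premises hold there but the conclusion fails.

No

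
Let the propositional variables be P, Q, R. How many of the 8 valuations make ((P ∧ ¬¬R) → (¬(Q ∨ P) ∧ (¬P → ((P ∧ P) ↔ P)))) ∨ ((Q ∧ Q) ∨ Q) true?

Initial set: {T (((P ∧ ¬¬R) → (¬(Q ∨ P) ∧ (¬P → ((P ∧ P) ↔ P)))) ∨ ((Q ∧ Q) ∨ Q))}.
T (((P ∧ ¬¬R) → (¬(Q ∨ P) ∧ (¬P → ((P ∧ P) ↔ P)))) ∨ ((Q ∧ Q) ∨ Q)): β-rule — branch into T ((P ∧ ¬¬R) → (¬(Q ∨ P) ∧ (¬P → ((P ∧ P) ↔ P))))  //  T ((Q ∧ Q) ∨ Q).
  branch 1 (add T ((P ∧ ¬¬R) → (¬(Q ∨ P) ∧ (¬P → ((P ∧ P) ↔ P))))):
    T ((P ∧ ¬¬R) → (¬(Q ∨ P) ∧ (¬P → ((P ∧ P) ↔ P)))): β-rule — branch into F (P ∧ ¬¬R)  //  T (¬(Q ∨ P) ∧ (¬P → ((P ∧ P) ↔ P))).
      branch 1.1 (add F (P ∧ ¬¬R)):
        F (P ∧ ¬¬R): β-rule — branch into F P  //  F ¬¬R.
          branch 1.1.1 (add F P):
            ○ open, literals {P=0}.
          branch 1.1.2 (add F ¬¬R):
            F ¬¬R: drop double negation, giving F R.
            ○ open, literals {R=0}.
      branch 1.2 (add T (¬(Q ∨ P) ∧ (¬P → ((P ∧ P) ↔ P)))):
        T (¬(Q ∨ P) ∧ (¬P → ((P ∧ P) ↔ P))): α-rule — add T ¬(Q ∨ P), T (¬P → ((P ∧ P) ↔ P)).
        T ¬(Q ∨ P): α-rule — add F Q, F P.
        T (¬P → ((P ∧ P) ↔ P)): β-rule — branch into F ¬P  //  T ((P ∧ P) ↔ P).
          branch 1.2.1 (add F ¬P):
            × closes — contains both P and ¬P.
          branch 1.2.2 (add T ((P ∧ P) ↔ P)):
            T ((P ∧ P) ↔ P): β-rule — branch into T (P ∧ P), T P  //  F (P ∧ P), F P.
              branch 1.2.2.1 (add T (P ∧ P), T P):
                × closes — contains both P and ¬P.
              branch 1.2.2.2 (add F (P ∧ P), F P):
                F (P ∧ P): β-rule — branch into F P  //  F P.
                  branch 1.2.2.2.1 (add F P):
                    ○ open, literals {P=0, Q=0}.
                  branch 1.2.2.2.2 (add F P):
                    ○ open, literals {P=0, Q=0}.
  branch 2 (add T ((Q ∧ Q) ∨ Q)):
    T ((Q ∧ Q) ∨ Q): β-rule — branch into T (Q ∧ Q)  //  T Q.
      branch 2.1 (add T (Q ∧ Q)):
        T (Q ∧ Q): α-rule — add T Q, T Q.
        ○ open, literals {Q=1}.
      branch 2.2 (add T Q):
        ○ open, literals {Q=1}.
2 branches closed, 6 open.
Each open branch fixes some atoms; the unmentioned ones are free. Counting distinct full assignments: branch {P=0} (Q, R) contributes 4 new; branch {R=0} (P, Q) contributes 2 new; branch {P=0, Q=0} (R) contributes 0 new; branch {P=0, Q=0} (R) contributes 0 new; branch {Q=1} (P, R) contributes 1 new; branch {Q=1} (P, R) contributes 0 new. Total: 7.

7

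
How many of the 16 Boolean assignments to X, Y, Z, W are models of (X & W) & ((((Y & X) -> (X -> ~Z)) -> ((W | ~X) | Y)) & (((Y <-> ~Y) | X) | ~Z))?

4

Initial set: {((X & W) & ((((Y & X) -> (X -> ~Z)) -> ((W | ~X) | Y)) & (((Y <-> ~Y) | X) | ~Z)))}.
((X & W) & ((((Y & X) -> (X -> ~Z)) -> ((W | ~X) | Y)) & (((Y <-> ~Y) | X) | ~Z))): α-rule — add (X & W), ((((Y & X) -> (X -> ~Z)) -> ((W | ~X) | Y)) & (((Y <-> ~Y) | X) | ~Z)).
(X & W): α-rule — add X, W.
((((Y & X) -> (X -> ~Z)) -> ((W | ~X) | Y)) & (((Y <-> ~Y) | X) | ~Z)): α-rule — add (((Y & X) -> (X -> ~Z)) -> ((W | ~X) | Y)), (((Y <-> ~Y) | X) | ~Z).
(((Y & X) -> (X -> ~Z)) -> ((W | ~X) | Y)): β-rule — branch into ~((Y & X) -> (X -> ~Z))  //  ((W | ~X) | Y).
  branch 1 (add ~((Y & X) -> (X -> ~Z))):
    ~((Y & X) -> (X -> ~Z)): α-rule — add (Y & X), ~(X -> ~Z).
    (Y & X): α-rule — add Y, X.
    ~(X -> ~Z): α-rule — add X, ~~Z.
    (((Y <-> ~Y) | X) | ~Z): β-rule — branch into ((Y <-> ~Y) | X)  //  ~Z.
      branch 1.1 (add ((Y <-> ~Y) | X)):
        ((Y <-> ~Y) | X): β-rule — branch into (Y <-> ~Y)  //  X.
          branch 1.1.1 (add (Y <-> ~Y)):
            (Y <-> ~Y): β-rule — branch into Y, ~Y  //  ~Y, ~~Y.
              branch 1.1.1.1 (add Y, ~Y):
                × closes — contains both Y and ~Y.
              branch 1.1.1.2 (add ~Y, ~~Y):
                × closes — contains both Y and ~Y.
          branch 1.1.2 (add X):
            ○ open, literals {W=1, X=1, Y=1, Z=1}.
      branch 1.2 (add ~Z):
        × closes — contains both Z and ~Z.
  branch 2 (add ((W | ~X) | Y)):
    (((Y <-> ~Y) | X) | ~Z): β-rule — branch into ((Y <-> ~Y) | X)  //  ~Z.
      branch 2.1 (add ((Y <-> ~Y) | X)):
        ((W | ~X) | Y): β-rule — branch into (W | ~X)  //  Y.
          branch 2.1.1 (add (W | ~X)):
            ((Y <-> ~Y) | X): β-rule — branch into (Y <-> ~Y)  //  X.
              branch 2.1.1.1 (add (Y <-> ~Y)):
                (W | ~X): β-rule — branch into W  //  ~X.
                  branch 2.1.1.1.1 (add W):
                    (Y <-> ~Y): β-rule — branch into Y, ~Y  //  ~Y, ~~Y.
                      branch 2.1.1.1.1.1 (add Y, ~Y):
                        × closes — contains both Y and ~Y.
                      branch 2.1.1.1.1.2 (add ~Y, ~~Y):
                        × closes — contains both Y and ~Y.
                  branch 2.1.1.1.2 (add ~X):
                    × closes — contains both X and ~X.
              branch 2.1.1.2 (add X):
                (W | ~X): β-rule — branch into W  //  ~X.
                  branch 2.1.1.2.1 (add W):
                    ○ open, literals {W=1, X=1}.
                  branch 2.1.1.2.2 (add ~X):
                    × closes — contains both X and ~X.
          branch 2.1.2 (add Y):
            ((Y <-> ~Y) | X): β-rule — branch into (Y <-> ~Y)  //  X.
              branch 2.1.2.1 (add (Y <-> ~Y)):
                (Y <-> ~Y): β-rule — branch into Y, ~Y  //  ~Y, ~~Y.
                  branch 2.1.2.1.1 (add Y, ~Y):
                    × closes — contains both Y and ~Y.
                  branch 2.1.2.1.2 (add ~Y, ~~Y):
                    × closes — contains both Y and ~Y.
              branch 2.1.2.2 (add X):
                ○ open, literals {W=1, X=1, Y=1}.
      branch 2.2 (add ~Z):
        ((W | ~X) | Y): β-rule — branch into (W | ~X)  //  Y.
          branch 2.2.1 (add (W | ~X)):
            (W | ~X): β-rule — branch into W  //  ~X.
              branch 2.2.1.1 (add W):
                ○ open, literals {W=1, X=1, Z=0}.
              branch 2.2.1.2 (add ~X):
                × closes — contains both X and ~X.
          branch 2.2.2 (add Y):
            ○ open, literals {W=1, X=1, Y=1, Z=0}.
10 branches closed, 5 open.
Each open branch fixes some atoms; the unmentioned ones are free. Counting distinct full assignments: branch {W=1, X=1, Y=1, Z=1} (none free) contributes 1 new; branch {W=1, X=1} (Y, Z) contributes 3 new; branch {W=1, X=1, Y=1} (Z) contributes 0 new; branch {W=1, X=1, Z=0} (Y) contributes 0 new; branch {W=1, X=1, Y=1, Z=0} (none free) contributes 0 new. Total: 4.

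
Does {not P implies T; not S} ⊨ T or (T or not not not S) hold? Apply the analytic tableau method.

Initial set: {(not P implies T); not S; not (T or (T or not not not S))}.
not (T or (T or not not not S)): α-rule — add not T, not (T or not not not S).
not (T or not not not S): α-rule — add not T, not not not not S.
not not not not S: drop double negation, giving not not S.
× closes — contains both S and not S.
All 1 branch closes.
Every branch closed, so the premises entail the conclusion.

Yes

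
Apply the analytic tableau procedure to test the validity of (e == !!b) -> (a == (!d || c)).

Not valid

Assume the negation and expand:
Initial set: {F ((e == !!b) -> (a == (!d || c)))}.
F ((e == !!b) -> (a == (!d || c))): α-rule — add T (e == !!b), F (a == (!d || c)).
T (e == !!b): β-rule — branch into T e, T !!b  //  F e, F !!b.
  branch 1 (add T e, T !!b):
    T !!b: drop double negation, giving T b.
    F (a == (!d || c)): β-rule — branch into T a, F (!d || c)  //  F a, T (!d || c).
      branch 1.1 (add T a, F (!d || c)):
        F (!d || c): α-rule — add F !d, F c.
        ○ open, literals {a=1, b=1, c=0, d=1, e=1}.
      branch 1.2 (add F a, T (!d || c)):
        T (!d || c): β-rule — branch into T !d  //  T c.
          branch 1.2.1 (add T !d):
            ○ open, literals {a=0, b=1, d=0, e=1}.
          branch 1.2.2 (add T c):
            ○ open, literals {a=0, b=1, c=1, e=1}.
  branch 2 (add F e, F !!b):
    F !!b: drop double negation, giving F b.
    F (a == (!d || c)): β-rule — branch into T a, F (!d || c)  //  F a, T (!d || c).
      branch 2.1 (add T a, F (!d || c)):
        F (!d || c): α-rule — add F !d, F c.
        ○ open, literals {a=1, b=0, c=0, d=1, e=0}.
      branch 2.2 (add F a, T (!d || c)):
        T (!d || c): β-rule — branch into T !d  //  T c.
          branch 2.2.1 (add T !d):
            ○ open, literals {a=0, b=0, d=0, e=0}.
          branch 2.2.2 (add T c):
            ○ open, literals {a=0, b=0, c=1, e=0}.
0 branches closed, 6 open.
An open branch gives a countermodel: a=1, b=1, c=0, d=1, e=1 (unmentioned atoms arbitrary); under it the original formula is false.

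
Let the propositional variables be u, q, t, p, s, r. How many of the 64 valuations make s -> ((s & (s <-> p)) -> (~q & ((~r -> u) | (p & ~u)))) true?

Initial set: {(s -> ((s & (s <-> p)) -> (~q & ((~r -> u) | (p & ~u)))))}.
(s -> ((s & (s <-> p)) -> (~q & ((~r -> u) | (p & ~u))))): β-rule — branch into ~s  //  ((s & (s <-> p)) -> (~q & ((~r -> u) | (p & ~u)))).
  branch 1 (add ~s):
    ○ open, literals {s=false}.
  branch 2 (add ((s & (s <-> p)) -> (~q & ((~r -> u) | (p & ~u))))):
    ((s & (s <-> p)) -> (~q & ((~r -> u) | (p & ~u)))): β-rule — branch into ~(s & (s <-> p))  //  (~q & ((~r -> u) | (p & ~u))).
      branch 2.1 (add ~(s & (s <-> p))):
        ~(s & (s <-> p)): β-rule — branch into ~s  //  ~(s <-> p).
          branch 2.1.1 (add ~s):
            ○ open, literals {s=false}.
          branch 2.1.2 (add ~(s <-> p)):
            ~(s <-> p): β-rule — branch into s, ~p  //  ~s, p.
              branch 2.1.2.1 (add s, ~p):
                ○ open, literals {p=false, s=true}.
              branch 2.1.2.2 (add ~s, p):
                ○ open, literals {p=true, s=false}.
      branch 2.2 (add (~q & ((~r -> u) | (p & ~u)))):
        (~q & ((~r -> u) | (p & ~u))): α-rule — add ~q, ((~r -> u) | (p & ~u)).
        ((~r -> u) | (p & ~u)): β-rule — branch into (~r -> u)  //  (p & ~u).
          branch 2.2.1 (add (~r -> u)):
            (~r -> u): β-rule — branch into ~~r  //  u.
              branch 2.2.1.1 (add ~~r):
                ○ open, literals {q=false, r=true}.
              branch 2.2.1.2 (add u):
                ○ open, literals {q=false, u=true}.
          branch 2.2.2 (add (p & ~u)):
            (p & ~u): α-rule — add p, ~u.
            ○ open, literals {p=true, q=false, u=false}.
0 branches closed, 7 open.
Each open branch fixes some atoms; the unmentioned ones are free. Counting distinct full assignments: branch {s=false} (u, q, t, p, r) contributes 32 new; branch {s=false} (u, q, t, p, r) contributes 0 new; branch {p=false, s=true} (u, q, t, r) contributes 16 new; branch {p=true, s=false} (u, q, t, r) contributes 0 new; branch {q=false, r=true} (u, t, p, s) contributes 4 new; branch {q=false, u=true} (t, p, s, r) contributes 2 new; branch {p=true, q=false, u=false} (t, s, r) contributes 2 new. Total: 56.

56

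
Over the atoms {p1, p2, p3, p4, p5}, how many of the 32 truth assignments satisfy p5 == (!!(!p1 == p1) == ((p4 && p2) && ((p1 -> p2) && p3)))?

Initial set: {(p5 == (!!(!p1 == p1) == ((p4 && p2) && ((p1 -> p2) && p3))))}.
(p5 == (!!(!p1 == p1) == ((p4 && p2) && ((p1 -> p2) && p3)))): β-rule — branch into p5, (!!(!p1 == p1) == ((p4 && p2) && ((p1 -> p2) && p3)))  //  !p5, !(!!(!p1 == p1) == ((p4 && p2) && ((p1 -> p2) && p3))).
  branch 1 (add p5, (!!(!p1 == p1) == ((p4 && p2) && ((p1 -> p2) && p3)))):
    (!!(!p1 == p1) == ((p4 && p2) && ((p1 -> p2) && p3))): β-rule — branch into !!(!p1 == p1), ((p4 && p2) && ((p1 -> p2) && p3))  //  !!!(!p1 == p1), !((p4 && p2) && ((p1 -> p2) && p3)).
      branch 1.1 (add !!(!p1 == p1), ((p4 && p2) && ((p1 -> p2) && p3))):
        !!(!p1 == p1): drop double negation, giving (!p1 == p1).
        ((p4 && p2) && ((p1 -> p2) && p3)): α-rule — add (p4 && p2), ((p1 -> p2) && p3).
        (p4 && p2): α-rule — add p4, p2.
        ((p1 -> p2) && p3): α-rule — add (p1 -> p2), p3.
        (!p1 == p1): β-rule — branch into !p1, p1  //  !!p1, !p1.
          branch 1.1.1 (add !p1, p1):
            × closes — contains both p1 and !p1.
          branch 1.1.2 (add !!p1, !p1):
            × closes — contains both p1 and !p1.
      branch 1.2 (add !!!(!p1 == p1), !((p4 && p2) && ((p1 -> p2) && p3))):
        !!!(!p1 == p1): drop double negation, giving !(!p1 == p1).
        !((p4 && p2) && ((p1 -> p2) && p3)): β-rule — branch into !(p4 && p2)  //  !((p1 -> p2) && p3).
          branch 1.2.1 (add !(p4 && p2)):
            !(!p1 == p1): β-rule — branch into !p1, !p1  //  !!p1, p1.
              branch 1.2.1.1 (add !p1, !p1):
                !(p4 && p2): β-rule — branch into !p4  //  !p2.
                  branch 1.2.1.1.1 (add !p4):
                    ○ open, literals {p1=F, p4=F, p5=T}.
                  branch 1.2.1.1.2 (add !p2):
                    ○ open, literals {p1=F, p2=F, p5=T}.
              branch 1.2.1.2 (add !!p1, p1):
                !(p4 && p2): β-rule — branch into !p4  //  !p2.
                  branch 1.2.1.2.1 (add !p4):
                    ○ open, literals {p1=T, p4=F, p5=T}.
                  branch 1.2.1.2.2 (add !p2):
                    ○ open, literals {p1=T, p2=F, p5=T}.
          branch 1.2.2 (add !((p1 -> p2) && p3)):
            !(!p1 == p1): β-rule — branch into !p1, !p1  //  !!p1, p1.
              branch 1.2.2.1 (add !p1, !p1):
                !((p1 -> p2) && p3): β-rule — branch into !(p1 -> p2)  //  !p3.
                  branch 1.2.2.1.1 (add !(p1 -> p2)):
                    !(p1 -> p2): α-rule — add p1, !p2.
                    × closes — contains both p1 and !p1.
                  branch 1.2.2.1.2 (add !p3):
                    ○ open, literals {p1=F, p3=F, p5=T}.
              branch 1.2.2.2 (add !!p1, p1):
                !((p1 -> p2) && p3): β-rule — branch into !(p1 -> p2)  //  !p3.
                  branch 1.2.2.2.1 (add !(p1 -> p2)):
                    !(p1 -> p2): α-rule — add p1, !p2.
                    ○ open, literals {p1=T, p2=F, p5=T}.
                  branch 1.2.2.2.2 (add !p3):
                    ○ open, literals {p1=T, p3=F, p5=T}.
  branch 2 (add !p5, !(!!(!p1 == p1) == ((p4 && p2) && ((p1 -> p2) && p3)))):
    !(!!(!p1 == p1) == ((p4 && p2) && ((p1 -> p2) && p3))): β-rule — branch into !!(!p1 == p1), !((p4 && p2) && ((p1 -> p2) && p3))  //  !!!(!p1 == p1), ((p4 && p2) && ((p1 -> p2) && p3)).
      branch 2.1 (add !!(!p1 == p1), !((p4 && p2) && ((p1 -> p2) && p3))):
        !!(!p1 == p1): drop double negation, giving (!p1 == p1).
        !((p4 && p2) && ((p1 -> p2) && p3)): β-rule — branch into !(p4 && p2)  //  !((p1 -> p2) && p3).
          branch 2.1.1 (add !(p4 && p2)):
            (!p1 == p1): β-rule — branch into !p1, p1  //  !!p1, !p1.
              branch 2.1.1.1 (add !p1, p1):
                × closes — contains both p1 and !p1.
              branch 2.1.1.2 (add !!p1, !p1):
                × closes — contains both p1 and !p1.
          branch 2.1.2 (add !((p1 -> p2) && p3)):
            (!p1 == p1): β-rule — branch into !p1, p1  //  !!p1, !p1.
              branch 2.1.2.1 (add !p1, p1):
                × closes — contains both p1 and !p1.
              branch 2.1.2.2 (add !!p1, !p1):
                × closes — contains both p1 and !p1.
      branch 2.2 (add !!!(!p1 == p1), ((p4 && p2) && ((p1 -> p2) && p3))):
        !!!(!p1 == p1): drop double negation, giving !(!p1 == p1).
        ((p4 && p2) && ((p1 -> p2) && p3)): α-rule — add (p4 && p2), ((p1 -> p2) && p3).
        (p4 && p2): α-rule — add p4, p2.
        ((p1 -> p2) && p3): α-rule — add (p1 -> p2), p3.
        !(!p1 == p1): β-rule — branch into !p1, !p1  //  !!p1, p1.
          branch 2.2.1 (add !p1, !p1):
            (p1 -> p2): β-rule — branch into !p1  //  p2.
              branch 2.2.1.1 (add !p1):
                ○ open, literals {p1=F, p2=T, p3=T, p4=T, p5=F}.
              branch 2.2.1.2 (add p2):
                ○ open, literals {p1=F, p2=T, p3=T, p4=T, p5=F}.
          branch 2.2.2 (add !!p1, p1):
            (p1 -> p2): β-rule — branch into !p1  //  p2.
              branch 2.2.2.1 (add !p1):
                × closes — contains both p1 and !p1.
              branch 2.2.2.2 (add p2):
                ○ open, literals {p1=T, p2=T, p3=T, p4=T, p5=F}.
8 branches closed, 10 open.
Each open branch fixes some atoms; the unmentioned ones are free. Counting distinct full assignments: branch {p1=F, p4=F, p5=T} (p2, p3) contributes 4 new; branch {p1=F, p2=F, p5=T} (p3, p4) contributes 2 new; branch {p1=T, p4=F, p5=T} (p2, p3) contributes 4 new; branch {p1=T, p2=F, p5=T} (p3, p4) contributes 2 new; branch {p1=F, p3=F, p5=T} (p2, p4) contributes 1 new; branch {p1=T, p2=F, p5=T} (p3, p4) contributes 0 new; branch {p1=T, p3=F, p5=T} (p2, p4) contributes 1 new; branch {p1=F, p2=T, p3=T, p4=T, p5=F} (none free) contributes 1 new; branch {p1=F, p2=T, p3=T, p4=T, p5=F} (none free) contributes 0 new; branch {p1=T, p2=T, p3=T, p4=T, p5=F} (none free) contributes 1 new. Total: 16.

16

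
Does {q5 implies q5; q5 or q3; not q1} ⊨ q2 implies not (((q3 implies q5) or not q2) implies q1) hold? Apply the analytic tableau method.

No

Initial set: {(q5 implies q5); (q5 or q3); not q1; not (q2 implies not (((q3 implies q5) or not q2) implies q1))}.
not (q2 implies not (((q3 implies q5) or not q2) implies q1)): α-rule — add q2, not not (((q3 implies q5) or not q2) implies q1).
(q5 implies q5): β-rule — branch into not q5  //  q5.
  branch 1 (add not q5):
    (q5 or q3): β-rule — branch into q5  //  q3.
      branch 1.1 (add q5):
        × closes — contains both q5 and not q5.
      branch 1.2 (add q3):
        not not (((q3 implies q5) or not q2) implies q1): β-rule — branch into not ((q3 implies q5) or not q2)  //  q1.
          branch 1.2.1 (add not ((q3 implies q5) or not q2)):
            not ((q3 implies q5) or not q2): α-rule — add not (q3 implies q5), not not q2.
            not (q3 implies q5): α-rule — add q3, not q5.
            ○ open, literals {q1=false, q2=true, q3=true, q5=false}.
          branch 1.2.2 (add q1):
            × closes — contains both q1 and not q1.
  branch 2 (add q5):
    (q5 or q3): β-rule — branch into q5  //  q3.
      branch 2.1 (add q5):
        not not (((q3 implies q5) or not q2) implies q1): β-rule — branch into not ((q3 implies q5) or not q2)  //  q1.
          branch 2.1.1 (add not ((q3 implies q5) or not q2)):
            not ((q3 implies q5) or not q2): α-rule — add not (q3 implies q5), not not q2.
            not (q3 implies q5): α-rule — add q3, not q5.
            × closes — contains both q5 and not q5.
          branch 2.1.2 (add q1):
            × closes — contains both q1 and not q1.
      branch 2.2 (add q3):
        not not (((q3 implies q5) or not q2) implies q1): β-rule — branch into not ((q3 implies q5) or not q2)  //  q1.
          branch 2.2.1 (add not ((q3 implies q5) or not q2)):
            not ((q3 implies q5) or not q2): α-rule — add not (q3 implies q5), not not q2.
            not (q3 implies q5): α-rule — add q3, not q5.
            × closes — contains both q5 and not q5.
          branch 2.2.2 (add q1):
            × closes — contains both q1 and not q1.
6 branches closed, 1 open.
An open branch gives a countermodel: q1=false, q2=true, q3=true, q5=false (unmentioned atoms arbitrary); the premises hold there but the conclusion fails.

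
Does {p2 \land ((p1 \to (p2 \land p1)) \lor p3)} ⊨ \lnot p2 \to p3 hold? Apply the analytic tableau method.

Yes

Initial set: {(p2 \land ((p1 \to (p2 \land p1)) \lor p3)); \lnot (\lnot p2 \to p3)}.
(p2 \land ((p1 \to (p2 \land p1)) \lor p3)): α-rule — add p2, ((p1 \to (p2 \land p1)) \lor p3).
\lnot (\lnot p2 \to p3): α-rule — add \lnot p2, \lnot p3.
× closes — contains both p2 and \lnot p2.
All 1 branch closes.
Every branch closed, so the premises entail the conclusion.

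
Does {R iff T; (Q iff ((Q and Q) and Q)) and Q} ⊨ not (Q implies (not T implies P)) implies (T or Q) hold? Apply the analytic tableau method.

Initial set: {(R iff T); ((Q iff ((Q and Q) and Q)) and Q); not (not (Q implies (not T implies P)) implies (T or Q))}.
((Q iff ((Q and Q) and Q)) and Q): α-rule — add (Q iff ((Q and Q) and Q)), Q.
not (not (Q implies (not T implies P)) implies (T or Q)): α-rule — add not (Q implies (not T implies P)), not (T or Q).
not (Q implies (not T implies P)): α-rule — add Q, not (not T implies P).
not (T or Q): α-rule — add not T, not Q.
× closes — contains both Q and not Q.
All 1 branch closes.
Every branch closed, so the premises entail the conclusion.

Yes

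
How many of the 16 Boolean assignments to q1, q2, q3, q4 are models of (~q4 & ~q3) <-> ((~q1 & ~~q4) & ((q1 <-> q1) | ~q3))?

8

Initial set: {((~q4 & ~q3) <-> ((~q1 & ~~q4) & ((q1 <-> q1) | ~q3)))}.
((~q4 & ~q3) <-> ((~q1 & ~~q4) & ((q1 <-> q1) | ~q3))): β-rule — branch into (~q4 & ~q3), ((~q1 & ~~q4) & ((q1 <-> q1) | ~q3))  //  ~(~q4 & ~q3), ~((~q1 & ~~q4) & ((q1 <-> q1) | ~q3)).
  branch 1 (add (~q4 & ~q3), ((~q1 & ~~q4) & ((q1 <-> q1) | ~q3))):
    (~q4 & ~q3): α-rule — add ~q4, ~q3.
    ((~q1 & ~~q4) & ((q1 <-> q1) | ~q3)): α-rule — add (~q1 & ~~q4), ((q1 <-> q1) | ~q3).
    (~q1 & ~~q4): α-rule — add ~q1, ~~q4.
    ~~q4: drop double negation, giving q4.
    × closes — contains both q4 and ~q4.
  branch 2 (add ~(~q4 & ~q3), ~((~q1 & ~~q4) & ((q1 <-> q1) | ~q3))):
    ~(~q4 & ~q3): β-rule — branch into ~~q4  //  ~~q3.
      branch 2.1 (add ~~q4):
        ~((~q1 & ~~q4) & ((q1 <-> q1) | ~q3)): β-rule — branch into ~(~q1 & ~~q4)  //  ~((q1 <-> q1) | ~q3).
          branch 2.1.1 (add ~(~q1 & ~~q4)):
            ~(~q1 & ~~q4): β-rule — branch into ~~q1  //  ~~~q4.
              branch 2.1.1.1 (add ~~q1):
                ○ open, literals {q1=1, q4=1}.
              branch 2.1.1.2 (add ~~~q4):
                ~~~q4: drop double negation, giving ~q4.
                × closes — contains both q4 and ~q4.
          branch 2.1.2 (add ~((q1 <-> q1) | ~q3)):
            ~((q1 <-> q1) | ~q3): α-rule — add ~(q1 <-> q1), ~~q3.
            ~(q1 <-> q1): β-rule — branch into q1, ~q1  //  ~q1, q1.
              branch 2.1.2.1 (add q1, ~q1):
                × closes — contains both q1 and ~q1.
              branch 2.1.2.2 (add ~q1, q1):
                × closes — contains both q1 and ~q1.
      branch 2.2 (add ~~q3):
        ~((~q1 & ~~q4) & ((q1 <-> q1) | ~q3)): β-rule — branch into ~(~q1 & ~~q4)  //  ~((q1 <-> q1) | ~q3).
          branch 2.2.1 (add ~(~q1 & ~~q4)):
            ~(~q1 & ~~q4): β-rule — branch into ~~q1  //  ~~~q4.
              branch 2.2.1.1 (add ~~q1):
                ○ open, literals {q1=1, q3=1}.
              branch 2.2.1.2 (add ~~~q4):
                ~~~q4: drop double negation, giving ~q4.
                ○ open, literals {q3=1, q4=0}.
          branch 2.2.2 (add ~((q1 <-> q1) | ~q3)):
            ~((q1 <-> q1) | ~q3): α-rule — add ~(q1 <-> q1), ~~q3.
            ~(q1 <-> q1): β-rule — branch into q1, ~q1  //  ~q1, q1.
              branch 2.2.2.1 (add q1, ~q1):
                × closes — contains both q1 and ~q1.
              branch 2.2.2.2 (add ~q1, q1):
                × closes — contains both q1 and ~q1.
6 branches closed, 3 open.
Each open branch fixes some atoms; the unmentioned ones are free. Counting distinct full assignments: branch {q1=1, q4=1} (q2, q3) contributes 4 new; branch {q1=1, q3=1} (q2, q4) contributes 2 new; branch {q3=1, q4=0} (q1, q2) contributes 2 new. Total: 8.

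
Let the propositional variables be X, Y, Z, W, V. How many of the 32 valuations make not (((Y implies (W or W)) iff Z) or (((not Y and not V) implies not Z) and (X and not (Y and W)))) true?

Initial set: {not (((Y implies (W or W)) iff Z) or (((not Y and not V) implies not Z) and (X and not (Y and W))))}.
not (((Y implies (W or W)) iff Z) or (((not Y and not V) implies not Z) and (X and not (Y and W)))): α-rule — add not ((Y implies (W or W)) iff Z), not (((not Y and not V) implies not Z) and (X and not (Y and W))).
not ((Y implies (W or W)) iff Z): β-rule — branch into (Y implies (W or W)), not Z  //  not (Y implies (W or W)), Z.
  branch 1 (add (Y implies (W or W)), not Z):
    not (((not Y and not V) implies not Z) and (X and not (Y and W))): β-rule — branch into not ((not Y and not V) implies not Z)  //  not (X and not (Y and W)).
      branch 1.1 (add not ((not Y and not V) implies not Z)):
        not ((not Y and not V) implies not Z): α-rule — add (not Y and not V), not not Z.
        × closes — contains both Z and not Z.
      branch 1.2 (add not (X and not (Y and W))):
        (Y implies (W or W)): β-rule — branch into not Y  //  (W or W).
          branch 1.2.1 (add not Y):
            not (X and not (Y and W)): β-rule — branch into not X  //  not not (Y and W).
              branch 1.2.1.1 (add not X):
                ○ open, literals {X=0, Y=0, Z=0}.
              branch 1.2.1.2 (add not not (Y and W)):
                not not (Y and W): α-rule — add Y, W.
                × closes — contains both Y and not Y.
          branch 1.2.2 (add (W or W)):
            not (X and not (Y and W)): β-rule — branch into not X  //  not not (Y and W).
              branch 1.2.2.1 (add not X):
                (W or W): β-rule — branch into W  //  W.
                  branch 1.2.2.1.1 (add W):
                    ○ open, literals {W=1, X=0, Z=0}.
                  branch 1.2.2.1.2 (add W):
                    ○ open, literals {W=1, X=0, Z=0}.
              branch 1.2.2.2 (add not not (Y and W)):
                not not (Y and W): α-rule — add Y, W.
                (W or W): β-rule — branch into W  //  W.
                  branch 1.2.2.2.1 (add W):
                    ○ open, literals {W=1, Y=1, Z=0}.
                  branch 1.2.2.2.2 (add W):
                    ○ open, literals {W=1, Y=1, Z=0}.
  branch 2 (add not (Y implies (W or W)), Z):
    not (Y implies (W or W)): α-rule — add Y, not (W or W).
    not (W or W): α-rule — add not W, not W.
    not (((not Y and not V) implies not Z) and (X and not (Y and W))): β-rule — branch into not ((not Y and not V) implies not Z)  //  not (X and not (Y and W)).
      branch 2.1 (add not ((not Y and not V) implies not Z)):
        not ((not Y and not V) implies not Z): α-rule — add (not Y and not V), not not Z.
        (not Y and not V): α-rule — add not Y, not V.
        × closes — contains both Y and not Y.
      branch 2.2 (add not (X and not (Y and W))):
        not (X and not (Y and W)): β-rule — branch into not X  //  not not (Y and W).
          branch 2.2.1 (add not X):
            ○ open, literals {W=0, X=0, Y=1, Z=1}.
          branch 2.2.2 (add not not (Y and W)):
            not not (Y and W): α-rule — add Y, W.
            × closes — contains both W and not W.
4 branches closed, 6 open.
Each open branch fixes some atoms; the unmentioned ones are free. Counting distinct full assignments: branch {X=0, Y=0, Z=0} (W, V) contributes 4 new; branch {W=1, X=0, Z=0} (Y, V) contributes 2 new; branch {W=1, X=0, Z=0} (Y, V) contributes 0 new; branch {W=1, Y=1, Z=0} (X, V) contributes 2 new; branch {W=1, Y=1, Z=0} (X, V) contributes 0 new; branch {W=0, X=0, Y=1, Z=1} (V) contributes 2 new. Total: 10.

10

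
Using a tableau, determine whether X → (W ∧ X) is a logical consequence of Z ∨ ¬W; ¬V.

Initial set: {T (Z ∨ ¬W); T ¬V; F (X → (W ∧ X))}.
F (X → (W ∧ X)): α-rule — add T X, F (W ∧ X).
T (Z ∨ ¬W): β-rule — branch into T Z  //  T ¬W.
  branch 1 (add T Z):
    F (W ∧ X): β-rule — branch into F W  //  F X.
      branch 1.1 (add F W):
        ○ open, literals {V=F, W=F, X=T, Z=T}.
      branch 1.2 (add F X):
        × closes — contains both X and ¬X.
  branch 2 (add T ¬W):
    F (W ∧ X): β-rule — branch into F W  //  F X.
      branch 2.1 (add F W):
        ○ open, literals {V=F, W=F, X=T}.
      branch 2.2 (add F X):
        × closes — contains both X and ¬X.
2 branches closed, 2 open.
An open branch gives a countermodel: V=F, W=F, X=T, Z=T (unmentioned atoms arbitrary); the premises hold there but the conclusion fails.

No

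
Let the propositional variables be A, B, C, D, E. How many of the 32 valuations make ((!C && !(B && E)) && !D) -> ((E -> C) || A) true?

Initial set: {(((!C && !(B && E)) && !D) -> ((E -> C) || A))}.
(((!C && !(B && E)) && !D) -> ((E -> C) || A)): β-rule — branch into !((!C && !(B && E)) && !D)  //  ((E -> C) || A).
  branch 1 (add !((!C && !(B && E)) && !D)):
    !((!C && !(B && E)) && !D): β-rule — branch into !(!C && !(B && E))  //  !!D.
      branch 1.1 (add !(!C && !(B && E))):
        !(!C && !(B && E)): β-rule — branch into !!C  //  !!(B && E).
          branch 1.1.1 (add !!C):
            ○ open, literals {C=T}.
          branch 1.1.2 (add !!(B && E)):
            !!(B && E): α-rule — add B, E.
            ○ open, literals {B=T, E=T}.
      branch 1.2 (add !!D):
        ○ open, literals {D=T}.
  branch 2 (add ((E -> C) || A)):
    ((E -> C) || A): β-rule — branch into (E -> C)  //  A.
      branch 2.1 (add (E -> C)):
        (E -> C): β-rule — branch into !E  //  C.
          branch 2.1.1 (add !E):
            ○ open, literals {E=F}.
          branch 2.1.2 (add C):
            ○ open, literals {C=T}.
      branch 2.2 (add A):
        ○ open, literals {A=T}.
0 branches closed, 6 open.
Each open branch fixes some atoms; the unmentioned ones are free. Counting distinct full assignments: branch {C=T} (A, B, D, E) contributes 16 new; branch {B=T, E=T} (A, C, D) contributes 4 new; branch {D=T} (A, B, C, E) contributes 6 new; branch {E=F} (A, B, C, D) contributes 4 new; branch {C=T} (A, B, D, E) contributes 0 new; branch {A=T} (B, C, D, E) contributes 1 new. Total: 31.

31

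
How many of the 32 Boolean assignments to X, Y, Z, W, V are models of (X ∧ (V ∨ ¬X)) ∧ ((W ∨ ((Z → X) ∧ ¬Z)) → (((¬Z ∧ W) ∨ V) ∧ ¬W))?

4

Initial set: {((X ∧ (V ∨ ¬X)) ∧ ((W ∨ ((Z → X) ∧ ¬Z)) → (((¬Z ∧ W) ∨ V) ∧ ¬W)))}.
((X ∧ (V ∨ ¬X)) ∧ ((W ∨ ((Z → X) ∧ ¬Z)) → (((¬Z ∧ W) ∨ V) ∧ ¬W))): α-rule — add (X ∧ (V ∨ ¬X)), ((W ∨ ((Z → X) ∧ ¬Z)) → (((¬Z ∧ W) ∨ V) ∧ ¬W)).
(X ∧ (V ∨ ¬X)): α-rule — add X, (V ∨ ¬X).
((W ∨ ((Z → X) ∧ ¬Z)) → (((¬Z ∧ W) ∨ V) ∧ ¬W)): β-rule — branch into ¬(W ∨ ((Z → X) ∧ ¬Z))  //  (((¬Z ∧ W) ∨ V) ∧ ¬W).
  branch 1 (add ¬(W ∨ ((Z → X) ∧ ¬Z))):
    ¬(W ∨ ((Z → X) ∧ ¬Z)): α-rule — add ¬W, ¬((Z → X) ∧ ¬Z).
    (V ∨ ¬X): β-rule — branch into V  //  ¬X.
      branch 1.1 (add V):
        ¬((Z → X) ∧ ¬Z): β-rule — branch into ¬(Z → X)  //  ¬¬Z.
          branch 1.1.1 (add ¬(Z → X)):
            ¬(Z → X): α-rule — add Z, ¬X.
            × closes — contains both X and ¬X.
          branch 1.1.2 (add ¬¬Z):
            ○ open, literals {V=T, W=F, X=T, Z=T}.
      branch 1.2 (add ¬X):
        × closes — contains both X and ¬X.
  branch 2 (add (((¬Z ∧ W) ∨ V) ∧ ¬W)):
    (((¬Z ∧ W) ∨ V) ∧ ¬W): α-rule — add ((¬Z ∧ W) ∨ V), ¬W.
    (V ∨ ¬X): β-rule — branch into V  //  ¬X.
      branch 2.1 (add V):
        ((¬Z ∧ W) ∨ V): β-rule — branch into (¬Z ∧ W)  //  V.
          branch 2.1.1 (add (¬Z ∧ W)):
            (¬Z ∧ W): α-rule — add ¬Z, W.
            × closes — contains both W and ¬W.
          branch 2.1.2 (add V):
            ○ open, literals {V=T, W=F, X=T}.
      branch 2.2 (add ¬X):
        × closes — contains both X and ¬X.
4 branches closed, 2 open.
Each open branch fixes some atoms; the unmentioned ones are free. Counting distinct full assignments: branch {V=T, W=F, X=T, Z=T} (Y) contributes 2 new; branch {V=T, W=F, X=T} (Y, Z) contributes 2 new. Total: 4.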